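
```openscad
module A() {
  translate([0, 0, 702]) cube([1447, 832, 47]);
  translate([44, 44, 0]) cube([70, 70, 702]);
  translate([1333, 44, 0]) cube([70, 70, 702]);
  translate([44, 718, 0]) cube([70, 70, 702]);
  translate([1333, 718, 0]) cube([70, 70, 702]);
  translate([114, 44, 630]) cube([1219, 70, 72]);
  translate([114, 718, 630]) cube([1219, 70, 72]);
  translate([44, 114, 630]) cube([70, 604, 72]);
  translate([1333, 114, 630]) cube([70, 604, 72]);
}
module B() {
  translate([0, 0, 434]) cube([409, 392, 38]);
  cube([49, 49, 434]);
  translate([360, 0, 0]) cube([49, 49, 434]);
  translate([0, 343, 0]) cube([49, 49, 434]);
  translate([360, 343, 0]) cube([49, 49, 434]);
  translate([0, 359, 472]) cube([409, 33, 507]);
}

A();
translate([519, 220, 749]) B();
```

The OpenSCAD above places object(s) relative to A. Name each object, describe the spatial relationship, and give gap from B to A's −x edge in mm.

The chair's min-x is at 519; the table's min-x is 0; gap = 519 mm.

A is a table. B is a chair. The chair is on top of the table, centred. The gap from the chair to the table's −x edge is 519 mm.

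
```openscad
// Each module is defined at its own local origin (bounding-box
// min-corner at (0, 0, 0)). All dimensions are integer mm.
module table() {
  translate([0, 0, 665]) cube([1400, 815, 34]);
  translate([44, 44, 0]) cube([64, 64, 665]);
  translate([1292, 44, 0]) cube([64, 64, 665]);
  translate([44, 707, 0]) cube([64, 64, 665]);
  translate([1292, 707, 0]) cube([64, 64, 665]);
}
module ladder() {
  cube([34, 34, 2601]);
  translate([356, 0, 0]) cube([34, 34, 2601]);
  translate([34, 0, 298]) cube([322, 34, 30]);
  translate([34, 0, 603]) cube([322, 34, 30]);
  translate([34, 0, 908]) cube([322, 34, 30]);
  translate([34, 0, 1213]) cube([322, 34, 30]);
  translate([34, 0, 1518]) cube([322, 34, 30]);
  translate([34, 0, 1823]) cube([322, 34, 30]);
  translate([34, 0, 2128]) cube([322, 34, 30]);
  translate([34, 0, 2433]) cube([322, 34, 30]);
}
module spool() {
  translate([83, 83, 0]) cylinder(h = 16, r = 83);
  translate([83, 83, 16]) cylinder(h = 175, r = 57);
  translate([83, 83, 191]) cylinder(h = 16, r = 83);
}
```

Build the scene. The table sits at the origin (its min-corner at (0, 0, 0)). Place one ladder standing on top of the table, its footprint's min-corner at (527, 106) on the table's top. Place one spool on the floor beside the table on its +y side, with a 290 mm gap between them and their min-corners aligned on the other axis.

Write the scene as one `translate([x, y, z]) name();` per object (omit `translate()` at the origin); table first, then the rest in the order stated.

table();
translate([527, 106, 699]) ladder();
translate([0, 1105, 0]) spool();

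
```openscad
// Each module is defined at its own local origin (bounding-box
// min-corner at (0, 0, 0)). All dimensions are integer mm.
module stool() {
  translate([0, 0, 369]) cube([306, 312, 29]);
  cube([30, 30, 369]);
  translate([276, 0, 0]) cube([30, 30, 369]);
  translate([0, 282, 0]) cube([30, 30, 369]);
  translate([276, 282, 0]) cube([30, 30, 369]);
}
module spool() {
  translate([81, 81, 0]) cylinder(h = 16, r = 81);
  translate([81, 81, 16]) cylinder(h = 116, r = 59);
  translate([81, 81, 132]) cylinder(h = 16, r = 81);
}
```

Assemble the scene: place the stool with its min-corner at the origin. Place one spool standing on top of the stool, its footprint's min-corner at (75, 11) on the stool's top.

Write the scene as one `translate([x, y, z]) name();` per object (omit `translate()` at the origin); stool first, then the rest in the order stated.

stool();
translate([75, 11, 398]) spool();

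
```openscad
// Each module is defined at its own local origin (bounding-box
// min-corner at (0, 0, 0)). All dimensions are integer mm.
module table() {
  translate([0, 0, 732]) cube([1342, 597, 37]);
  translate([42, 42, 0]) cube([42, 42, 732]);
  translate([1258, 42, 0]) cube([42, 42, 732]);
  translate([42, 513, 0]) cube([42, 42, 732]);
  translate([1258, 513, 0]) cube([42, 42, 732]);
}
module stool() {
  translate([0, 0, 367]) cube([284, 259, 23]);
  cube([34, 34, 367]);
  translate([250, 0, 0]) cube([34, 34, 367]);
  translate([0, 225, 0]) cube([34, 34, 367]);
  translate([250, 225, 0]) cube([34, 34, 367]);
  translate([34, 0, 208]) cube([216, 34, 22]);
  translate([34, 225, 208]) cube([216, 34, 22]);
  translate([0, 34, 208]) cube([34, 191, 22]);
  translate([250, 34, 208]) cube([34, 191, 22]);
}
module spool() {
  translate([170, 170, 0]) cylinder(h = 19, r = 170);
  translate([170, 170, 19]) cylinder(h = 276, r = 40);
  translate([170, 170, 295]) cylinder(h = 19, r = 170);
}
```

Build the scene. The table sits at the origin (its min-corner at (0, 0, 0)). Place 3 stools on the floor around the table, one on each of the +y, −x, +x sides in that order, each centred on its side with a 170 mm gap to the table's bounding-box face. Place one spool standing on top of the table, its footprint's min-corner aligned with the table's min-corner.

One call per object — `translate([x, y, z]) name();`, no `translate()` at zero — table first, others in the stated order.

table();
translate([529, 767, 0]) stool();
translate([-454, 169, 0]) stool();
translate([1512, 169, 0]) stool();
translate([0, 0, 769]) spool();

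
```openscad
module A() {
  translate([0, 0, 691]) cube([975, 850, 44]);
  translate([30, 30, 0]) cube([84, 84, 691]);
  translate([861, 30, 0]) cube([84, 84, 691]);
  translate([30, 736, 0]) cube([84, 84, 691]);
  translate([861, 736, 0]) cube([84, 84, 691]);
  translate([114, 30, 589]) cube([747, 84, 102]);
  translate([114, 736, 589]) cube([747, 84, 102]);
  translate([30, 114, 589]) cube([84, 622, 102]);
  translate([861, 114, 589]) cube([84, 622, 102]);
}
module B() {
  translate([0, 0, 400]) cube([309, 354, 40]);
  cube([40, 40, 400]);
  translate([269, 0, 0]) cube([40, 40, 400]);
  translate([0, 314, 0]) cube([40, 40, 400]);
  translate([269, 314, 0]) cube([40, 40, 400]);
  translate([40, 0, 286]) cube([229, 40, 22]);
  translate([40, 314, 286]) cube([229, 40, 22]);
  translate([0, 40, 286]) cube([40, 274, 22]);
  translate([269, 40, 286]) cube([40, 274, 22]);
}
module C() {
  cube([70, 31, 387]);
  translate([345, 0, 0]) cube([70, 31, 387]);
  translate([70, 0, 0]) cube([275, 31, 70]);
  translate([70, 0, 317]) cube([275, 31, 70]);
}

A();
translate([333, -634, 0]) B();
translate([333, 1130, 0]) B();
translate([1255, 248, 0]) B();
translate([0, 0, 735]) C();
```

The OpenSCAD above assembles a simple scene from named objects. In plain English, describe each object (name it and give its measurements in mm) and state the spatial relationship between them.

A is a rectangular dining table. The top is 975×850×44 mm with its upper surface at z = 735 mm. It stands on four 84×84 mm square legs, each inset 30 mm from the nearest pair of top edges, running from the floor to the underside of the top. Four apron rails, 84 mm thick and 102 mm tall, run between adjacent legs with their top edges flush with the underside of the top and their outer faces flush with the legs' outer faces.

B is a four-legged stool. The seat is a 309×354×40 mm slab whose top surface is at z = 440 mm; four square legs, each 40×40 mm in cross-section, run from the floor (z = 0) to the underside of the seat, each flush with a corner of the seat. Four stretchers, 40 mm wide and 22 mm tall, connect adjacent legs with their undersides at z = 286 mm, each running between the inner faces of the legs it joins and aligned with the legs' outer faces on the other axis.

C is a picture frame with a 275×247 mm rectangular opening (x by z) and a uniform 70 mm border on every side. Frame depth is 31 mm along y. It is built from two vertical stiles running the full outside height and two horizontal rails spanning the gap between the stiles.

Three stools sit around the table at the −y, +y, +x sides. The picture frame is on top of the table.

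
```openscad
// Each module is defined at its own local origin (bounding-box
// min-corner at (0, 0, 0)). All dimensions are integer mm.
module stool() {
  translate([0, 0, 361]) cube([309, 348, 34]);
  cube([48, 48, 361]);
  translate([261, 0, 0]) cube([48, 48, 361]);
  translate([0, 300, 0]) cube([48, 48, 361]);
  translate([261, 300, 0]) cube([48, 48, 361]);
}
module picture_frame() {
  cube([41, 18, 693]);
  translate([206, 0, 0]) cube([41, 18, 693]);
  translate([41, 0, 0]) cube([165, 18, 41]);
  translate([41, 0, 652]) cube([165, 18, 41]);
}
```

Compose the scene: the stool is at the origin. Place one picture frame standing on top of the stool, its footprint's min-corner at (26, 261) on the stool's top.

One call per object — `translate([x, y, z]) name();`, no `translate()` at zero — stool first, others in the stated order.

stool();
translate([26, 261, 395]) picture_frame();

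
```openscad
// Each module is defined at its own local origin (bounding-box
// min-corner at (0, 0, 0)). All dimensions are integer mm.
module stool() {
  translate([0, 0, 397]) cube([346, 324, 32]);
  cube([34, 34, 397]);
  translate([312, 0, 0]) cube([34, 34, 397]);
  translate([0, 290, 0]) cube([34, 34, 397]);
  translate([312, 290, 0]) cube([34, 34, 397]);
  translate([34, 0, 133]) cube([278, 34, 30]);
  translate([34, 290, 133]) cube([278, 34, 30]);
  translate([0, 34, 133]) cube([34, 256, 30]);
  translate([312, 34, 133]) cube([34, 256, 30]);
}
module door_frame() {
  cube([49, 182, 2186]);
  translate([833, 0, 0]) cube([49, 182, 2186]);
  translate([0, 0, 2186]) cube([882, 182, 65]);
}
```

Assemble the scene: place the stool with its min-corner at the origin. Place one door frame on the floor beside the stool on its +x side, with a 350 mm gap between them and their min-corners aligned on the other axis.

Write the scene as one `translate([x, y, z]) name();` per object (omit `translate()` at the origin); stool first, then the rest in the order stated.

stool();
translate([696, 0, 0]) door_frame();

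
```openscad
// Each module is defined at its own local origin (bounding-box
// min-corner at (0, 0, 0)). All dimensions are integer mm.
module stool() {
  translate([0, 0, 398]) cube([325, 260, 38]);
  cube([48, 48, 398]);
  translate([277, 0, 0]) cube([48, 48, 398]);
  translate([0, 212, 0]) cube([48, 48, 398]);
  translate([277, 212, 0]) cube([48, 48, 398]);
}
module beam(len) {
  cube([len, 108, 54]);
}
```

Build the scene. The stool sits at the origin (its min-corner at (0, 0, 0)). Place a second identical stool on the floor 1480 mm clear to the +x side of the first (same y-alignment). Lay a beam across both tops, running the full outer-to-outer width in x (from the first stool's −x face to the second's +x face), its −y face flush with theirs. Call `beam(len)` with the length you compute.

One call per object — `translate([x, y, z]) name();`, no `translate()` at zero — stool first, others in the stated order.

stool();
translate([1805, 0, 0]) stool();
translate([0, 0, 436]) beam(2130);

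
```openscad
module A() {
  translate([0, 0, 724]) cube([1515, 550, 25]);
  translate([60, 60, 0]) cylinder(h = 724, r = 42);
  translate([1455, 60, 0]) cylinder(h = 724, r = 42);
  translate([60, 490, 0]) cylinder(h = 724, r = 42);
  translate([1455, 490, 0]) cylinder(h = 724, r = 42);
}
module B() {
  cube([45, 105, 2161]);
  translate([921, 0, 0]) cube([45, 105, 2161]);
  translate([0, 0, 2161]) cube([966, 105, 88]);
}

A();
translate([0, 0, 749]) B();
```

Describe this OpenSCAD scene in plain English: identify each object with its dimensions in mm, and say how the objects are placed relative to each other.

A is a rectangular dining table. The top is 1515×550×25 mm with its upper surface at z = 749 mm. It stands on four round legs of 84 mm diameter, each leg's bounding box inset 18 mm from the nearest pair of top edges, running from the floor to the underside of the top.

B is a rectangular door frame: two vertical jambs of 45×105 mm section, 2161 mm tall, with a clear opening 876 mm wide between their inner faces. A header 88 mm tall and 105 mm deep lies on top of the jambs and spans the full outside width.

The door frame is on top of the table.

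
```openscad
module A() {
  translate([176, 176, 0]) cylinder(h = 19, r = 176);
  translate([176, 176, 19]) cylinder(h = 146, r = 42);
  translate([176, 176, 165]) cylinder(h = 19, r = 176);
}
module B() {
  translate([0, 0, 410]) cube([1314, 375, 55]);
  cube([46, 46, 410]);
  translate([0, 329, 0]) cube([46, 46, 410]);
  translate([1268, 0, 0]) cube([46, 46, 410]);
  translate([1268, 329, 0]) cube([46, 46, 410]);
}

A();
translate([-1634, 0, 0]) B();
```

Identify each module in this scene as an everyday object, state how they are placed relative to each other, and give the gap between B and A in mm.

A is a spool. B is a bench. The bench is on the floor beside the spool on its −x side. The gap between the bench and the spool is 320 mm.

The bench's nearest face is 320 mm from the spool's −x face.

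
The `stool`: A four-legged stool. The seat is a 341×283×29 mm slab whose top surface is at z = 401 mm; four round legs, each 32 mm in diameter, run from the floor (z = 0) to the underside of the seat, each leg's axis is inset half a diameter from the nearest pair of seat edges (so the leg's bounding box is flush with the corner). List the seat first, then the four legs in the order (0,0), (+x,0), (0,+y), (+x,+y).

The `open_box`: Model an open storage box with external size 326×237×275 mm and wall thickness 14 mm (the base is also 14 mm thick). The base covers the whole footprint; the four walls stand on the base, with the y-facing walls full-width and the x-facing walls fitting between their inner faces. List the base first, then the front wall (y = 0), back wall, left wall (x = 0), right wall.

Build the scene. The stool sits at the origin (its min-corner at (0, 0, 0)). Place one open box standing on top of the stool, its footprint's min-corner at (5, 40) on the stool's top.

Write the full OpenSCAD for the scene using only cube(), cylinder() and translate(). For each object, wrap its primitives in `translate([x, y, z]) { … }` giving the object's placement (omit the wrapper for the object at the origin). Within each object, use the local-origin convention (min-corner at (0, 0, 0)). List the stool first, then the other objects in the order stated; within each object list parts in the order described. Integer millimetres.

translate([0, 0, 372]) cube([341, 283, 29]);
translate([16, 16, 0]) cylinder(h = 372, r = 16);
translate([325, 16, 0]) cylinder(h = 372, r = 16);
translate([16, 267, 0]) cylinder(h = 372, r = 16);
translate([325, 267, 0]) cylinder(h = 372, r = 16);
translate([5, 40, 401]) {
  cube([326, 237, 14]);
  translate([0, 0, 14]) cube([326, 14, 261]);
  translate([0, 223, 14]) cube([326, 14, 261]);
  translate([0, 14, 14]) cube([14, 209, 261]);
  translate([312, 14, 14]) cube([14, 209, 261]);
}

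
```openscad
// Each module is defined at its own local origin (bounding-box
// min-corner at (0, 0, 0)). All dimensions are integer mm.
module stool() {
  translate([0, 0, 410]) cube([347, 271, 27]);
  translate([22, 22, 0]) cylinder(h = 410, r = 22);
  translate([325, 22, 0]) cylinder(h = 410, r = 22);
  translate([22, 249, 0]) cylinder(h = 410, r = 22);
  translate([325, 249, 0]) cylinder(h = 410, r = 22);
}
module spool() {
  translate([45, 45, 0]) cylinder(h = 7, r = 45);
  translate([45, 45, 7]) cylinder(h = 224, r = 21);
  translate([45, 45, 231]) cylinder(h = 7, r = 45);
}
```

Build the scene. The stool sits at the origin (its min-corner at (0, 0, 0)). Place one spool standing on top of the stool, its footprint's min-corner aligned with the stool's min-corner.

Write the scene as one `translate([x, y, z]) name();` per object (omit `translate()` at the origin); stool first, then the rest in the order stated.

stool();
translate([0, 0, 437]) spool();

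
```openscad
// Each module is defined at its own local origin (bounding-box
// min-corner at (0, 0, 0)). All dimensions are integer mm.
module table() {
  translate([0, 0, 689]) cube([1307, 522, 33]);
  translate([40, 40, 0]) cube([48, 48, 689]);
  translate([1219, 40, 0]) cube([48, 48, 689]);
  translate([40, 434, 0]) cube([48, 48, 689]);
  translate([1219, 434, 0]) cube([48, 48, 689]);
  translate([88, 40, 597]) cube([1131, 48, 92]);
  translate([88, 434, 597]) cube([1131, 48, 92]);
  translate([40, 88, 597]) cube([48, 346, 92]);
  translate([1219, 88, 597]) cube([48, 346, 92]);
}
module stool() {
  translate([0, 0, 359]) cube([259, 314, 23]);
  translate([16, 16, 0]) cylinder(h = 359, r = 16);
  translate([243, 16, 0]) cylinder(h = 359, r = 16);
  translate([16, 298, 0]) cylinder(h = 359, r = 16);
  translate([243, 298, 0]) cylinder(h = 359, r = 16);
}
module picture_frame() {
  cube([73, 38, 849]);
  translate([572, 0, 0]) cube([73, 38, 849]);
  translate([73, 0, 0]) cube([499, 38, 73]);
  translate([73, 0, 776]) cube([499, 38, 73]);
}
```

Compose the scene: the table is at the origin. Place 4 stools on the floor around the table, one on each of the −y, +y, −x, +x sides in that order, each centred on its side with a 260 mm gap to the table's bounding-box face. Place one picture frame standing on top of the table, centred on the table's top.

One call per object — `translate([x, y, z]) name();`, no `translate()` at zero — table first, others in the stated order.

table();
translate([524, -574, 0]) stool();
translate([524, 782, 0]) stool();
translate([-519, 104, 0]) stool();
translate([1567, 104, 0]) stool();
translate([331, 242, 722]) picture_frame();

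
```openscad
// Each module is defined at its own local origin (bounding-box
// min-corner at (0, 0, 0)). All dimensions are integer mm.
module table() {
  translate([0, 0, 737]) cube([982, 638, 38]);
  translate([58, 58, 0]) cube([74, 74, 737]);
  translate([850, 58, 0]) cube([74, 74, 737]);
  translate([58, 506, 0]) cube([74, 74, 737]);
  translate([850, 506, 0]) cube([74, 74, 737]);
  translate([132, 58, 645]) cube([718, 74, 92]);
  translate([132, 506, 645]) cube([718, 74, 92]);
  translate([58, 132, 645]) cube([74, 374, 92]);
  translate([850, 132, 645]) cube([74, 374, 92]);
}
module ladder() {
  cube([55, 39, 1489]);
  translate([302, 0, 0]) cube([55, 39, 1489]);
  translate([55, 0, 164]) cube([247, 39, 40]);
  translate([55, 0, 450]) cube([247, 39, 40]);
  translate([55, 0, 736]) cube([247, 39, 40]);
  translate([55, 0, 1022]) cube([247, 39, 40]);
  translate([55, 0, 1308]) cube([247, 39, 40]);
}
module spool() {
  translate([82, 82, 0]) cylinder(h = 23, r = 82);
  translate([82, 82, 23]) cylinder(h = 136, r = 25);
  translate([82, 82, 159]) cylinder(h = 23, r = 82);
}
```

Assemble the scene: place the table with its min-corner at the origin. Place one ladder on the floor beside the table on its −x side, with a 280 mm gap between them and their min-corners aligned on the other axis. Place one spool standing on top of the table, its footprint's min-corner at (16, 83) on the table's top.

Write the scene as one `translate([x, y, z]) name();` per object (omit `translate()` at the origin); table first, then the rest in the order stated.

table();
translate([-637, 0, 0]) ladder();
translate([16, 83, 775]) spool();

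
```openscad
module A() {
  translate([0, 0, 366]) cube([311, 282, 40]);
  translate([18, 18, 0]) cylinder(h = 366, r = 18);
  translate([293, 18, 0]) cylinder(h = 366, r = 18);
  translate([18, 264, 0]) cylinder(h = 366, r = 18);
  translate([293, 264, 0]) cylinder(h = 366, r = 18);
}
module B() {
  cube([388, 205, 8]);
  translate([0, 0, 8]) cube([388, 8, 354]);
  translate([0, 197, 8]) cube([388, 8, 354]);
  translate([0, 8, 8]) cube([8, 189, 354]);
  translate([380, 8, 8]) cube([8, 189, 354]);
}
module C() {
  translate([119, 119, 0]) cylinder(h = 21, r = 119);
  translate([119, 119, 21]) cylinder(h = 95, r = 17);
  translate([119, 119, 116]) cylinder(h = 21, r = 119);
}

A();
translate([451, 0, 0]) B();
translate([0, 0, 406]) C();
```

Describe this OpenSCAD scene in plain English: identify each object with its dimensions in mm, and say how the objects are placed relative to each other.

A is a four-legged stool. The seat is 311×282 mm, 40 mm thick, top at z = 406 mm. It stands on four round legs, each 36 mm in diameter, from z = 0 to the seat underside, each leg's axis is inset half a diameter from the nearest pair of seat edges (so the leg's bounding box is flush with the corner).

B is an open storage box with external size 388×205×362 mm and wall thickness 8 mm (the base is also 8 mm thick). The base covers the whole footprint; the four walls stand on the base, with the y-facing walls full-width and the x-facing walls fitting between their inner faces.

C is a spool: two coaxial disc flanges of radius 119 mm and thickness 21 mm, joined by a core cylinder of radius 17 mm and height 95 mm. The lower flange rests on z = 0 and the three cylinders share a vertical axis.

The open box is on the floor beside the stool on its +x side. The spool is on top of the stool.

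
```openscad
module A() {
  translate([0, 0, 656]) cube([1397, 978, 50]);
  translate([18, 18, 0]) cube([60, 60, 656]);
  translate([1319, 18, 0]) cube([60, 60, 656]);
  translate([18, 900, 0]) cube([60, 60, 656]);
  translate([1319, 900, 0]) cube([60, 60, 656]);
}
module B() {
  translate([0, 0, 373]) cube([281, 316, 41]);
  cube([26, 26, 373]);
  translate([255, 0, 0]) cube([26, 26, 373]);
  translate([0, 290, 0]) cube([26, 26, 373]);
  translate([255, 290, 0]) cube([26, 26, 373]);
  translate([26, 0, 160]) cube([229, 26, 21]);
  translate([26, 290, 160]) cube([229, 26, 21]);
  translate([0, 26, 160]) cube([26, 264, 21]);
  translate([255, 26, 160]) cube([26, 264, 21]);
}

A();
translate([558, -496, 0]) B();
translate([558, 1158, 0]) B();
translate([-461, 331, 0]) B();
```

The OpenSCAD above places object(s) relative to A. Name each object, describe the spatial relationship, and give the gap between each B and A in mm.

Each stool's nearest face is 180 mm from the table's bounding box.

A is a table. B is a stool. Three stools sit around the table at the −y, +y, −x sides. The gap between each stool and the table is 180 mm.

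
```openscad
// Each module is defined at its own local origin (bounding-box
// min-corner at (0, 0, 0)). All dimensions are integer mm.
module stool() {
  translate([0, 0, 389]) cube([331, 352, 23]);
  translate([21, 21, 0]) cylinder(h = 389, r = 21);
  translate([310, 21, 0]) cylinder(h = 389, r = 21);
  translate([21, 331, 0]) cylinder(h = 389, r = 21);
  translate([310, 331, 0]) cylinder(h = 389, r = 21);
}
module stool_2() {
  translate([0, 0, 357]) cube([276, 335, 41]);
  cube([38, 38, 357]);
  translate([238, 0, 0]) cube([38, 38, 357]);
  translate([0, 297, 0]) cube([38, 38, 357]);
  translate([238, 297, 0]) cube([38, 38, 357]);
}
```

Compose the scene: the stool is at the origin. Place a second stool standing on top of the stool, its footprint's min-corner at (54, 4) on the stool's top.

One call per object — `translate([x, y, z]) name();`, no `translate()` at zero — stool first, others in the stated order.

stool();
translate([54, 4, 412]) stool_2();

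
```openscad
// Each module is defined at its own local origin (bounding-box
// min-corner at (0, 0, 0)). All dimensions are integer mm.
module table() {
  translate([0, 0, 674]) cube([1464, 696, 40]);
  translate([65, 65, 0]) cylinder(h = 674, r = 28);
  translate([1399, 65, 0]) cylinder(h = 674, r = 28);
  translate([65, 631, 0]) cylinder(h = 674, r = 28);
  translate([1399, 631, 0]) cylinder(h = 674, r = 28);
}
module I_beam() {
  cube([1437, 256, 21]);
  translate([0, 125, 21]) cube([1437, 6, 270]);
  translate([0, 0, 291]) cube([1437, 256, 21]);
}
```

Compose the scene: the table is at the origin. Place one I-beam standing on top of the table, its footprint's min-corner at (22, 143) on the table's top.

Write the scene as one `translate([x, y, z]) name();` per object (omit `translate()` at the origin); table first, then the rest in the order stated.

table();
translate([22, 143, 714]) I_beam();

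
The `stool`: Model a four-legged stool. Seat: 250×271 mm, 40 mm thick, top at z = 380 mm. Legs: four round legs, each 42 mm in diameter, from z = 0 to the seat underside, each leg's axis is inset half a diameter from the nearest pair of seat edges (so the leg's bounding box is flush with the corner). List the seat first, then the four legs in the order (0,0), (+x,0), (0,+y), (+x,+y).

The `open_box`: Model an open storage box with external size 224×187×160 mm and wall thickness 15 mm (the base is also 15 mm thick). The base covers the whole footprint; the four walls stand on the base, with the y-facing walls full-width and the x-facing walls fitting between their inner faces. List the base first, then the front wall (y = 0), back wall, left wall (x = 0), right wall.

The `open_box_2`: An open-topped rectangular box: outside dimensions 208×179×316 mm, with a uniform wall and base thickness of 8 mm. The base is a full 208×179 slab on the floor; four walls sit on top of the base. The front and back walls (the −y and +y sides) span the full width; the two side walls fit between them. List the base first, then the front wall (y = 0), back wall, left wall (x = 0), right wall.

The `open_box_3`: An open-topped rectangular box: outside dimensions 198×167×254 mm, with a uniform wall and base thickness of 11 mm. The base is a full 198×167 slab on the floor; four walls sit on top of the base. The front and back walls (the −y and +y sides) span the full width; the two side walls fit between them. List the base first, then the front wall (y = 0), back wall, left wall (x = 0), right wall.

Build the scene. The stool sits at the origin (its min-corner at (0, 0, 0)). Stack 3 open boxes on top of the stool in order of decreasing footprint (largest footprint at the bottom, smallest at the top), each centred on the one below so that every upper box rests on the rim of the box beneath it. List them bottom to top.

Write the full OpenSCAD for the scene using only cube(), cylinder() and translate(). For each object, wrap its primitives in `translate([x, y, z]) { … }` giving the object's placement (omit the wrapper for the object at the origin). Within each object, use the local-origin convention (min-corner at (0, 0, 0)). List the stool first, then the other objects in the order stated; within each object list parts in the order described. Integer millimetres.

translate([0, 0, 340]) cube([250, 271, 40]);
translate([21, 21, 0]) cylinder(h = 340, r = 21);
translate([229, 21, 0]) cylinder(h = 340, r = 21);
translate([21, 250, 0]) cylinder(h = 340, r = 21);
translate([229, 250, 0]) cylinder(h = 340, r = 21);
translate([13, 42, 380]) {
  cube([224, 187, 15]);
  translate([0, 0, 15]) cube([224, 15, 145]);
  translate([0, 172, 15]) cube([224, 15, 145]);
  translate([0, 15, 15]) cube([15, 157, 145]);
  translate([209, 15, 15]) cube([15, 157, 145]);
}
translate([21, 46, 540]) {
  cube([208, 179, 8]);
  translate([0, 0, 8]) cube([208, 8, 308]);
  translate([0, 171, 8]) cube([208, 8, 308]);
  translate([0, 8, 8]) cube([8, 163, 308]);
  translate([200, 8, 8]) cube([8, 163, 308]);
}
translate([26, 52, 856]) {
  cube([198, 167, 11]);
  translate([0, 0, 11]) cube([198, 11, 243]);
  translate([0, 156, 11]) cube([198, 11, 243]);
  translate([0, 11, 11]) cube([11, 145, 243]);
  translate([187, 11, 11]) cube([11, 145, 243]);
}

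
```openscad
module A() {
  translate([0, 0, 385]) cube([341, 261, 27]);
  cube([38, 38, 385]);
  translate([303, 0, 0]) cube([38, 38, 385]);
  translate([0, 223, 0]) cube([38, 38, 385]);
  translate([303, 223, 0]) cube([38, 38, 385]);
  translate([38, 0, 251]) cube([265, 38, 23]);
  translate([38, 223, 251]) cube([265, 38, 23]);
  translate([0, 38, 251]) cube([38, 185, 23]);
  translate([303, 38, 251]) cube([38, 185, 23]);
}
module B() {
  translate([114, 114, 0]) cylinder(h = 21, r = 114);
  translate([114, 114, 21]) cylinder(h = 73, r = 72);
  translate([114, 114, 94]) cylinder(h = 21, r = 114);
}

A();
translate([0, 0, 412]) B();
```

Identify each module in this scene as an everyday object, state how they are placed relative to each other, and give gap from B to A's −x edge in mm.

A is a stool. B is a spool. The spool is on top of the stool. The gap from the spool to the stool's −x edge is 0 mm.

The spool's min-x is at 0; the stool's min-x is 0; gap = 0 mm.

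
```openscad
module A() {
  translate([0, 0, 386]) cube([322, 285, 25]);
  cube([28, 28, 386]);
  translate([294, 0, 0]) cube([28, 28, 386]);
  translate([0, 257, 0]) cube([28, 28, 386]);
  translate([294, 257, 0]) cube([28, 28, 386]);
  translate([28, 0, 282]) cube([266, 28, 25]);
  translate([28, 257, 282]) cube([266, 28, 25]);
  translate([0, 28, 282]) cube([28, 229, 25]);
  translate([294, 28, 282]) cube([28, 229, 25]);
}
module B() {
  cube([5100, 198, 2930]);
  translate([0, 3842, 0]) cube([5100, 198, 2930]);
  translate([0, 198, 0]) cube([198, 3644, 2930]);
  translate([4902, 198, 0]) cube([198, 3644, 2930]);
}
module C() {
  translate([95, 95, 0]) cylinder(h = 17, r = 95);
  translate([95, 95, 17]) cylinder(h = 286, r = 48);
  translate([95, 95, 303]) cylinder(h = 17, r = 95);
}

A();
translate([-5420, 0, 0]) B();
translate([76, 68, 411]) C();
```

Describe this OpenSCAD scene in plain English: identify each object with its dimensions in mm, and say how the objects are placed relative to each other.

A is a four-legged stool. The seat is 322×285 mm, 25 mm thick, top at z = 411 mm. It stands on four square legs, each 28×28 mm in cross-section, from z = 0 to the seat underside, each flush with a corner of the seat. Four stretchers, 28 mm wide and 25 mm tall, connect adjacent legs with their undersides at z = 282 mm, each running between the inner faces of the legs it joins and aligned with the legs' outer faces on the other axis.

B is a box-shaped house frame (walls only): outside footprint 5100×4040 mm, wall height 2930 mm, wall thickness 198 mm. The two y-facing walls run the full x-width; the two x-facing walls fit between the inner faces of the y-facing walls.

C is a spool: two coaxial disc flanges of radius 95 mm and thickness 17 mm, joined by a core cylinder of radius 48 mm and height 286 mm. The lower flange rests on z = 0 and the three cylinders share a vertical axis.

The house frame is on the floor beside the stool on its −x side. The spool is on top of the stool.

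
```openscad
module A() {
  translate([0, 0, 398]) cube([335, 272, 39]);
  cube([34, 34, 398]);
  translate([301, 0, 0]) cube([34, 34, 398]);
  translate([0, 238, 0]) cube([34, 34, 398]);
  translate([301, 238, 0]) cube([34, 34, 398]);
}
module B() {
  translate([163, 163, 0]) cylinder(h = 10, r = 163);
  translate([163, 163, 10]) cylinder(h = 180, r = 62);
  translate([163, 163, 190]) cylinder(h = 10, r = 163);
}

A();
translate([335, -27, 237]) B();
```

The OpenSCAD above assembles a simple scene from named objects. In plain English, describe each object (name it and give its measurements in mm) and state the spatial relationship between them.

A is a four-legged stool. The seat is 335×272 mm, 39 mm thick, top at z = 437 mm. It stands on four square legs, each 34×34 mm in cross-section, from z = 0 to the seat underside, each flush with a corner of the seat.

B is a spool: two coaxial disc flanges of radius 163 mm and thickness 10 mm, joined by a core cylinder of radius 62 mm and height 180 mm. The lower flange rests on z = 0 and the three cylinders share a vertical axis.

The spool is beside the stool with their tops flush at z = 437.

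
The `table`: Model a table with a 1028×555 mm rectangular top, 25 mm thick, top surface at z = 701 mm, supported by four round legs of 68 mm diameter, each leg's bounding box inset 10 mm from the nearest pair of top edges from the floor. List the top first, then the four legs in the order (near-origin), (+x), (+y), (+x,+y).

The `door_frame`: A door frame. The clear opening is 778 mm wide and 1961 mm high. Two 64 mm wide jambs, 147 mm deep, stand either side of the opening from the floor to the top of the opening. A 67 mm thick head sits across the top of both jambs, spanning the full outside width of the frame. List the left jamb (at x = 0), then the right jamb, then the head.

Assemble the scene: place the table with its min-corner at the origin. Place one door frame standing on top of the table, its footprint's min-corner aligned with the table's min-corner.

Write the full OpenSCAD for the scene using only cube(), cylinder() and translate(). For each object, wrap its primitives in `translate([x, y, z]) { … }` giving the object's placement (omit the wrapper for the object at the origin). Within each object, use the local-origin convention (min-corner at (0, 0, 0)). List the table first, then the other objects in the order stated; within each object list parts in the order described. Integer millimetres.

translate([0, 0, 676]) cube([1028, 555, 25]);
translate([44, 44, 0]) cylinder(h = 676, r = 34);
translate([984, 44, 0]) cylinder(h = 676, r = 34);
translate([44, 511, 0]) cylinder(h = 676, r = 34);
translate([984, 511, 0]) cylinder(h = 676, r = 34);
translate([0, 0, 701]) {
  cube([64, 147, 1961]);
  translate([842, 0, 0]) cube([64, 147, 1961]);
  translate([0, 0, 1961]) cube([906, 147, 67]);
}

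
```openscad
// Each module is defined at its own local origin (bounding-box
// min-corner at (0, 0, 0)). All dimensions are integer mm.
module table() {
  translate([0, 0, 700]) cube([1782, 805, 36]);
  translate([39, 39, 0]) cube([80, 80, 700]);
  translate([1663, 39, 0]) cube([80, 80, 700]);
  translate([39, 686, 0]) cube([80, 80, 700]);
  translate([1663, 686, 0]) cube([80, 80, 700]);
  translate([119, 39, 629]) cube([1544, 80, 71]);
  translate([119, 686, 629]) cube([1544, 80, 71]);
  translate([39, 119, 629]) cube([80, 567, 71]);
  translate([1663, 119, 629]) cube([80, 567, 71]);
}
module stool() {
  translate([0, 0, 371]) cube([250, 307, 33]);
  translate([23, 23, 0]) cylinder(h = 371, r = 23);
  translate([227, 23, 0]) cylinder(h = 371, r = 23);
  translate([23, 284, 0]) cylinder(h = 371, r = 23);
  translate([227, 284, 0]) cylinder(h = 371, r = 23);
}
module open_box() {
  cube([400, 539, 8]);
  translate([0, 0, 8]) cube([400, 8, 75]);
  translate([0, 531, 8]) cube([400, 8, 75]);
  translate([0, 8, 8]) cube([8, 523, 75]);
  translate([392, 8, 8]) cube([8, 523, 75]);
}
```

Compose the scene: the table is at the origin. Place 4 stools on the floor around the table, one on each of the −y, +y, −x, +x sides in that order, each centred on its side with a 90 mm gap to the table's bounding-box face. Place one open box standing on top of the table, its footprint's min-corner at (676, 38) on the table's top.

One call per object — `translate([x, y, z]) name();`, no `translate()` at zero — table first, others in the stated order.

table();
translate([766, -397, 0]) stool();
translate([766, 895, 0]) stool();
translate([-340, 249, 0]) stool();
translate([1872, 249, 0]) stool();
translate([676, 38, 736]) open_box();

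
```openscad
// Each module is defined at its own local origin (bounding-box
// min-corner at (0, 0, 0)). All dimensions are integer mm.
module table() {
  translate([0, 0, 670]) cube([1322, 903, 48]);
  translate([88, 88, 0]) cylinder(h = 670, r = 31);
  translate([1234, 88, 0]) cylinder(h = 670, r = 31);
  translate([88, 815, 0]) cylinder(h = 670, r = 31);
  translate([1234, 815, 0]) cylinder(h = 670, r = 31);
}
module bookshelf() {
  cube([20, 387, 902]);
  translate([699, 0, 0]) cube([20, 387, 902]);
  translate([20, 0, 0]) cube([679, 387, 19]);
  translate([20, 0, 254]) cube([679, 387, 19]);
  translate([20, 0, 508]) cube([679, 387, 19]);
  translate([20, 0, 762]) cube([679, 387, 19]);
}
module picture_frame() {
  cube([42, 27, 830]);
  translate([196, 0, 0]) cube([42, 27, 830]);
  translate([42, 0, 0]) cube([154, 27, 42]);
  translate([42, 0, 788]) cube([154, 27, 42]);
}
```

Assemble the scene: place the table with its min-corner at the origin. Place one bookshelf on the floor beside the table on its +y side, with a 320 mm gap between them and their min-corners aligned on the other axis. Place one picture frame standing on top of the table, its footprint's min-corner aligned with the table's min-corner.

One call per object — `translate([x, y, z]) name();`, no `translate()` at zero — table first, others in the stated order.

table();
translate([0, 1223, 0]) bookshelf();
translate([0, 0, 718]) picture_frame();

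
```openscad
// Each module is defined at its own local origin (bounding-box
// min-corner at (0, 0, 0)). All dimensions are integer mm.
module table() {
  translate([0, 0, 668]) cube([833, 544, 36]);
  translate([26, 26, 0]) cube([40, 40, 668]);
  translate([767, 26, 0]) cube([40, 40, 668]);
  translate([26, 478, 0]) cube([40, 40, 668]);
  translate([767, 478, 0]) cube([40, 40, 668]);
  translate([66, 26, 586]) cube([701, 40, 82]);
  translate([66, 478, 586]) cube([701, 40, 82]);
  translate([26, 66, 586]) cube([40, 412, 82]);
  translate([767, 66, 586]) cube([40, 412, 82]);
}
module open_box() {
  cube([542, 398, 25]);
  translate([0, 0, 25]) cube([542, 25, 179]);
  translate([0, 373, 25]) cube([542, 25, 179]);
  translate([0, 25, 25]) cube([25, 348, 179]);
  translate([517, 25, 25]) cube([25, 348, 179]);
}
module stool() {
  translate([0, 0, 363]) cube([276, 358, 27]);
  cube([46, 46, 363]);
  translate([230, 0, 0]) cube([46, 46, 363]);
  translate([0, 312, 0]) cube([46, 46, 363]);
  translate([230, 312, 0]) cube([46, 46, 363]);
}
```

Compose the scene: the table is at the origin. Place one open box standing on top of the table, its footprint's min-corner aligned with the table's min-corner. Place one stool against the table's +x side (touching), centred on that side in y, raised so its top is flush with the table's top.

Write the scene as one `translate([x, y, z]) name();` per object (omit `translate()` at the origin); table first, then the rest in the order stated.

table();
translate([0, 0, 704]) open_box();
translate([833, 93, 314]) stool();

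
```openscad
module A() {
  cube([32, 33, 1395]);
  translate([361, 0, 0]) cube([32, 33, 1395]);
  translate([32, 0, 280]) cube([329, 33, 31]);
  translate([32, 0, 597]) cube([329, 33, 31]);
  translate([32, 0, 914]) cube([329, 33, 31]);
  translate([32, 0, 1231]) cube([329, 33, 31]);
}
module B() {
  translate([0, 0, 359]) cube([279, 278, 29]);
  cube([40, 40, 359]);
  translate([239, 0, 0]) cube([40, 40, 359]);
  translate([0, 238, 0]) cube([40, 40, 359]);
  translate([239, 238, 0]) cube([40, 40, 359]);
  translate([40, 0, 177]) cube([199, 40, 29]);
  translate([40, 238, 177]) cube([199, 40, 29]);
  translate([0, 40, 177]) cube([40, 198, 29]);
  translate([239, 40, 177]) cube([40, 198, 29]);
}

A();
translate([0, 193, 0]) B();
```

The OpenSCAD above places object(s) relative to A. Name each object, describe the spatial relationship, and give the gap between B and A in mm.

A is a ladder. B is a stool. The stool is on the floor beside the ladder on its +y side. The gap between the stool and the ladder is 160 mm.

The stool's nearest face is 160 mm from the ladder's +y face.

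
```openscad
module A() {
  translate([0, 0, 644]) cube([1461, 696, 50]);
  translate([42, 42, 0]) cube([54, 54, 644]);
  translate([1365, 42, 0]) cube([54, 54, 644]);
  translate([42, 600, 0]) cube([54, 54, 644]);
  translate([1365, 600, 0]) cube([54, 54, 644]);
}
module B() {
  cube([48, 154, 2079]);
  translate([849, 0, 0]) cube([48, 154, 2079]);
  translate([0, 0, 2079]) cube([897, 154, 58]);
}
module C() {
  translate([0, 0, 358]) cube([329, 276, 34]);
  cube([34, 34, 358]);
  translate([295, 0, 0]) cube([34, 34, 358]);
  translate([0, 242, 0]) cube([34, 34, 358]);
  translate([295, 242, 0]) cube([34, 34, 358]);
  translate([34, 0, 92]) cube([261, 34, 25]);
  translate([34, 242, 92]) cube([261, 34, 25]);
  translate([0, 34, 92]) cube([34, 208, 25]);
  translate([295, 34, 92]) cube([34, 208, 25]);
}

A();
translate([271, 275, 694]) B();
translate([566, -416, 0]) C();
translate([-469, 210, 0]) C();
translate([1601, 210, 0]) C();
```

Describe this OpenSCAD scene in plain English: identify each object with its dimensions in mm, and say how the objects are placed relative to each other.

A is a rectangular dining table. The top is 1461×696×50 mm with its upper surface at z = 694 mm. It stands on four 54×54 mm square legs, each inset 42 mm from the nearest pair of top edges, running from the floor to the underside of the top.

B is a rectangular door frame: two vertical jambs of 48×154 mm section, 2079 mm tall, with a clear opening 801 mm wide between their inner faces. A header 58 mm tall and 154 mm deep lies on top of the jambs and spans the full outside width.

C is a simple wooden stool: a rectangular seat 329 mm (x) by 276 mm (y), 34 mm thick, top face at z = 392 mm, on four square legs, each 34×34 mm in cross-section. The legs rest on z = 0, each flush with a corner of the seat. Four stretchers, 34 mm wide and 25 mm tall, connect adjacent legs with their undersides at z = 92 mm, each running between the inner faces of the legs it joins and aligned with the legs' outer faces on the other axis.

The door frame is on top of the table. Three stools sit around the table at the −y, −x, +x sides.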